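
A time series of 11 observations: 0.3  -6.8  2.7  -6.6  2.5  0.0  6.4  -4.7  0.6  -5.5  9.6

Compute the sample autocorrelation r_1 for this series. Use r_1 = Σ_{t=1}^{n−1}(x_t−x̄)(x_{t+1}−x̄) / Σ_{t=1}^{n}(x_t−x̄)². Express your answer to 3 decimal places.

Mean x̄ = (0.3 − 6.8 + 2.7 − 6.6 + 2.5 + 0.0 + 6.4 − 4.7 + 0.6 − 5.5 + 9.6)/11 = -0.1364
Numerator Σ_{t=1}^{10}(x_t−x̄)(x_{t+1}−x̄) = -145.2931
Denominator Σ(x_t−x̄)² = 289.0455
r_1 = -145.2931 / 289.0455 = -0.503

-0.503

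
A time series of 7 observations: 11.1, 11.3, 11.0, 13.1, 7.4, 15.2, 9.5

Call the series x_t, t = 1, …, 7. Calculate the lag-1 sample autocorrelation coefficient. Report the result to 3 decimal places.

-0.803

Mean x̄ = (11.1 + 11.3 + 11.0 + 13.1 + 7.4 + 15.2 + 9.5)/7 = 11.2286
Deviations from mean: -0.1286, 0.0714, -0.2286, 1.8714, -3.8286, 3.9714, -1.7286
Numerator Σ_{t=1}^{6}(x_t−x̄)(x_{t+1}−x̄) = -29.6880
Denominator Σ(x_t−x̄)² = 36.9943
r_1 = -29.6880 / 36.9943 = -0.803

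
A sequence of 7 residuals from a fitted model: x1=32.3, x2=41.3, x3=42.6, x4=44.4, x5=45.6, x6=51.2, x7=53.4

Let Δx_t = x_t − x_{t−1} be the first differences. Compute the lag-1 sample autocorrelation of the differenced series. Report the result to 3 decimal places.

First differences Δx: 9.0, 1.3, 1.8, 1.2, 5.6, 2.2
Mean of differences = 3.5167
Numerator Σ(Δx_t−Δx̄)(Δx_{t+1}−Δx̄) = -11.9419
Denominator Σ(Δx_t−Δx̄)² = 49.3683
r_1(Δx) = -11.9419 / 49.3683 = -0.242

-0.242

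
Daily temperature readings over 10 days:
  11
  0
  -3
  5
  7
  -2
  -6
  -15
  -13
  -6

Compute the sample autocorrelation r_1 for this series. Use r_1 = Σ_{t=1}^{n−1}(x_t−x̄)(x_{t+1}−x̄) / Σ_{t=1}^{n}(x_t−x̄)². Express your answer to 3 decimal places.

0.506

Mean x̄ = (11 + 0 − 3 + 5 + 7 − 2 − 6 − 15 − 13 − 6)/10 = -2.2000
Numerator Σ_{t=1}^{9}(x_t−x̄)(x_{t+1}−x̄) = 316.7600
Denominator Σ(x_t−x̄)² = 625.6000
r_1 = 316.7600 / 625.6000 = 0.506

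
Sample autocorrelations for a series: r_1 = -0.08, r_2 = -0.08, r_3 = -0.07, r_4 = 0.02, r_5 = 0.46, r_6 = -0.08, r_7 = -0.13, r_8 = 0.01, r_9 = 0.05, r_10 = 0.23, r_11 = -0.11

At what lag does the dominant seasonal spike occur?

5

The largest autocorrelation is r_5 = 0.46, with a weaker echo at lag 10 (0.23); the remaining lags stay at or below 0.05.
The dominant spike at lag 5 indicates a seasonal period of 5.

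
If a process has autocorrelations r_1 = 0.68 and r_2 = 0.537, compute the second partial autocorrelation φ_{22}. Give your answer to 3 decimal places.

φ_{22} = (r_2 − r_1²) / (1 − r_1²)
r_1² = (0.68)² = 0.4624
Numerator = 0.537 − 0.4624 = 0.0746; denominator = 1 − 0.4624 = 0.5376
φ_{22} = 0.0746 / 0.5376 = 0.139

0.139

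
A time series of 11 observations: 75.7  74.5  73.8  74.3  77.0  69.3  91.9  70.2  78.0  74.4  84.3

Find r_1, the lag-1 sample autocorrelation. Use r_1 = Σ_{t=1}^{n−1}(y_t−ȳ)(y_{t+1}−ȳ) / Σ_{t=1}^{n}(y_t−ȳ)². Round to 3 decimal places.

Mean ȳ = (75.7 + 74.5 + 73.8 + 74.3 + 77.0 + 69.3 + 91.9 + 70.2 + 78.0 + 74.4 + 84.3)/11 = 76.6727
Numerator Σ_{t=1}^{10}(y_t−ȳ)(y_{t+1}−ȳ) = -227.7889
Denominator Σ(y_t−ȳ)² = 412.8818
r_1 = -227.7889 / 412.8818 = -0.552

-0.552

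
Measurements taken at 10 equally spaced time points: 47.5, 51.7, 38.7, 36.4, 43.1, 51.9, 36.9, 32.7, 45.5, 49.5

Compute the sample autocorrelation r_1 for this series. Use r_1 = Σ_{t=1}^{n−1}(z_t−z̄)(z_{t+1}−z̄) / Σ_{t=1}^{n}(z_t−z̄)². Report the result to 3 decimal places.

Mean z̄ = (47.5 + 51.7 + 38.7 + 36.4 + 43.1 + 51.9 + 36.9 + 32.7 + 45.5 + 49.5)/10 = 43.3900
Numerator Σ_{t=1}^{9}(z_t−z̄)(z_{t+1}−z̄) = 32.0069
Denominator Σ(z_t−z̄)² = 427.4890
r_1 = 32.0069 / 427.4890 = 0.075

0.075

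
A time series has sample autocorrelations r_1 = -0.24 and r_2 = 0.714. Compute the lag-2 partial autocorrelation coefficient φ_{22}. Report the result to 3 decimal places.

0.697

φ_{22} = (r_2 − r_1²) / (1 − r_1²)
r_1² = (-0.24)² = 0.0576
Numerator = 0.714 − 0.0576 = 0.6564; denominator = 1 − 0.0576 = 0.9424
φ_{22} = 0.6564 / 0.9424 = 0.697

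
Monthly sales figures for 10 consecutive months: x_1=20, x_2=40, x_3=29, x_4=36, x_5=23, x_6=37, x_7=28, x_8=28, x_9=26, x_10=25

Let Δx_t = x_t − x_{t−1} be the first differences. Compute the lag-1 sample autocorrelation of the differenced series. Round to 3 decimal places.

First differences Δx: 20, -11, 7, -13, 14, -9, 0, -2, -1
Mean of differences = 0.5556
Numerator Σ(Δx_t−Δx̄)(Δx_{t+1}−Δx̄) = -686.5309
Denominator Σ(Δx_t−Δx̄)² = 1018.2222
r_1(Δx) = -686.5309 / 1018.2222 = -0.674

-0.674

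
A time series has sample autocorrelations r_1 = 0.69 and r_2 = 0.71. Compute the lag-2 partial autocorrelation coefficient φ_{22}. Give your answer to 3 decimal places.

φ_{22} = (r_2 − r_1²) / (1 − r_1²)
r_1² = (0.69)² = 0.4761
Numerator = 0.71 − 0.4761 = 0.2339; denominator = 1 − 0.4761 = 0.5239
φ_{22} = 0.2339 / 0.5239 = 0.446

0.446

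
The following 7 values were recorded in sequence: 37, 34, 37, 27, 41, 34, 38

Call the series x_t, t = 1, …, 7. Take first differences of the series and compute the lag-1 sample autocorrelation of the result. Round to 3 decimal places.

First differences Δx: -3, 3, -10, 14, -7, 4
Mean of differences = 0.1667
Numerator Σ(Δx_t−Δx̄)(Δx_{t+1}−Δx̄) = -305.0278
Denominator Σ(Δx_t−Δx̄)² = 378.8333
r_1(Δx) = -305.0278 / 378.8333 = -0.805

-0.805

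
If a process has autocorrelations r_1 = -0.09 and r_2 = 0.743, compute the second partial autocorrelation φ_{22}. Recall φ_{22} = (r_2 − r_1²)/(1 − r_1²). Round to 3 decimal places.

φ_{22} = (r_2 − r_1²) / (1 − r_1²)
r_1² = (-0.09)² = 0.0081
Numerator = 0.743 − 0.0081 = 0.7349; denominator = 1 − 0.0081 = 0.9919
φ_{22} = 0.7349 / 0.9919 = 0.741

0.741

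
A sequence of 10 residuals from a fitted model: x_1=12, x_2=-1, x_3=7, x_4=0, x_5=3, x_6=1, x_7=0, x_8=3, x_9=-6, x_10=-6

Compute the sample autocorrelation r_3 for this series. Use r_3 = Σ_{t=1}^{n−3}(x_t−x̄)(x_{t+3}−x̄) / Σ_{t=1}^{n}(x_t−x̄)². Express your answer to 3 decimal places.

Mean x̄ = (12 − 1 + 7 + 0 + 3 + 1 + 0 + 3 − 6 − 6)/10 = 1.3000
Σ(x_t−x̄)(x_{t+3}−x̄) = (-13.9100) + (-3.9100) + (-1.7100) + (1.6900) + (2.8900) + (2.1900) + (9.4900) = -3.2700
Denominator Σ(x_t−x̄)² = 268.1000
r_3 = -3.2700 / 268.1000 = -0.012

-0.012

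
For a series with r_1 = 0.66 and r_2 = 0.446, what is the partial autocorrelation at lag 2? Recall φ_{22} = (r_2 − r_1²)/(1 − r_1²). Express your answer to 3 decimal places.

0.018

φ_{22} = (r_2 − r_1²) / (1 − r_1²)
r_1² = (0.66)² = 0.4356
Numerator = 0.446 − 0.4356 = 0.0104; denominator = 1 − 0.4356 = 0.5644
φ_{22} = 0.0104 / 0.5644 = 0.018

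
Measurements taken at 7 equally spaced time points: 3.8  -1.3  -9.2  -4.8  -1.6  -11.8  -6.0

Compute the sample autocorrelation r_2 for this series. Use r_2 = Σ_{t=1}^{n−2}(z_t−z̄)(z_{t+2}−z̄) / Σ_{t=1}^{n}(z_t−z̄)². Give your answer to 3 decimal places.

Mean z̄ = (3.8 − 1.3 − 9.2 − 4.8 − 1.6 − 11.8 − 6.0)/7 = -4.4143
Deviations from mean: 8.2143, 3.1143, -4.7857, -0.3857, 2.8143, -7.3857, -1.5857
Numerator Σ_{t=1}^{5}(z_t−z̄)(z_{t+2}−z̄) = -55.5947
Denominator Σ(z_t−z̄)² = 165.2086
r_2 = -55.5947 / 165.2086 = -0.337

-0.337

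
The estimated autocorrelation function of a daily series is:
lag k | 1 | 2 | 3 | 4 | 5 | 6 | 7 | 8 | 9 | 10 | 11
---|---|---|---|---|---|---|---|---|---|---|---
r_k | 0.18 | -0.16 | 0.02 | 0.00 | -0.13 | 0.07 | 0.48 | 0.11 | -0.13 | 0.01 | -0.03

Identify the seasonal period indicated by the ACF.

7

The largest autocorrelation is r_7 = 0.48; the remaining lags stay at or below 0.18.
The dominant spike at lag 7 indicates a seasonal period of 7.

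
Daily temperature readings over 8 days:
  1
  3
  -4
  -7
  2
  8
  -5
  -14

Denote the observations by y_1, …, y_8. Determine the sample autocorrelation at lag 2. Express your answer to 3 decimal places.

Mean ȳ = (1 + 3 − 4 − 7 + 2 + 8 − 5 − 14)/8 = -2.0000
Σ(y_t−ȳ)(y_{t+2}−ȳ) = (-6.0000) + (-25.0000) + (-8.0000) + (-50.0000) + (-12.0000) + (-120.0000) = -221.0000
Denominator Σ(y_t−ȳ)² = 332.0000
r_2 = -221.0000 / 332.0000 = -0.666

-0.666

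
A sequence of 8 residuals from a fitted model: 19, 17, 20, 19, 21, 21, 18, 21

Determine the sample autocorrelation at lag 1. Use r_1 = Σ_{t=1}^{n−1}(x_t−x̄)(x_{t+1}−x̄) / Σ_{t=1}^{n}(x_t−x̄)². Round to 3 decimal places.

Mean x̄ = (19 + 17 + 20 + 19 + 21 + 21 + 18 + 21)/8 = 19.5000
Deviations from mean: -0.5000, -2.5000, 0.5000, -0.5000, 1.5000, 1.5000, -1.5000, 1.5000
Numerator Σ_{t=1}^{7}(x_t−x̄)(x_{t+1}−x̄) = -3.2500
Denominator Σ(x_t−x̄)² = 16.0000
r_1 = -3.2500 / 16.0000 = -0.203

-0.203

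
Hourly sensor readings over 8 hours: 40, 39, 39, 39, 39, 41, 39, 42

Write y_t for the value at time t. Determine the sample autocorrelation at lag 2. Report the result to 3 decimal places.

Mean ȳ = (40 + 39 + 39 + 39 + 39 + 41 + 39 + 42)/8 = 39.7500
Deviations from mean: 0.2500, -0.7500, -0.7500, -0.7500, -0.7500, 1.2500, -0.7500, 2.2500
Numerator Σ_{t=1}^{6}(y_t−ȳ)(y_{t+2}−ȳ) = 3.3750
Denominator Σ(y_t−ȳ)² = 9.5000
r_2 = 3.3750 / 9.5000 = 0.355

0.355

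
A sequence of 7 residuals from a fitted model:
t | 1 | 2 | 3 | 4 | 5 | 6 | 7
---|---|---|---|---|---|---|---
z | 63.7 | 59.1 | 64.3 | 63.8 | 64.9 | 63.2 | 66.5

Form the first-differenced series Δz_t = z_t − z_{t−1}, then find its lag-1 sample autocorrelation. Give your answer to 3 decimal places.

First differences Δz: -4.6, 5.2, -0.5, 1.1, -1.7, 3.3
Mean of differences = 0.4667
Numerator Σ(Δz_t−Δz̄)(Δz_{t+1}−Δz̄) = -36.6811
Denominator Σ(Δz_t−Δz̄)² = 62.1333
r_1(Δz) = -36.6811 / 62.1333 = -0.590

-0.590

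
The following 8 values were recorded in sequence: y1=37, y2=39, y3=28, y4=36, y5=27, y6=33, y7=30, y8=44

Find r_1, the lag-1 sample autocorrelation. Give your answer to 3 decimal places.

Mean ȳ = (37 + 39 + 28 + 36 + 27 + 33 + 30 + 44)/8 = 34.2500
Deviations from mean: 2.7500, 4.7500, -6.2500, 1.7500, -7.2500, -1.2500, -4.2500, 9.7500
Numerator Σ_{t=1}^{7}(y_t−ȳ)(y_{t+1}−ȳ) = -67.3125
Denominator Σ(y_t−ȳ)² = 239.5000
r_1 = -67.3125 / 239.5000 = -0.281

-0.281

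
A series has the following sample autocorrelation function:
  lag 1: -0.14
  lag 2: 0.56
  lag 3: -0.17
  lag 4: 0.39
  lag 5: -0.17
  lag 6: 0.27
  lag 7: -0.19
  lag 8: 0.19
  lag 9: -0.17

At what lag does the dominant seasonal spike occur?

2

The largest autocorrelation is r_2 = 0.56, with weaker echoes at lags 4 (0.39), 6 (0.27) and 8 (0.19); the remaining lags stay at or below -0.14.
The dominant spike at lag 2 indicates a seasonal period of 2.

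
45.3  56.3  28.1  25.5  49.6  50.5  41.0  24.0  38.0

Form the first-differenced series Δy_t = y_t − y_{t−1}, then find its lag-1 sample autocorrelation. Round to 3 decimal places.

-0.190

First differences Δy: 11.0, -28.2, -2.6, 24.1, 0.9, -9.5, -17.0, 14.0
Mean of differences = -0.9125
Numerator Σ(Δy_t−Δȳ)(Δy_{t+1}−Δȳ) = -393.2064
Denominator Σ(Δy_t−Δȳ)² = 2073.2088
r_1(Δy) = -393.2064 / 2073.2088 = -0.190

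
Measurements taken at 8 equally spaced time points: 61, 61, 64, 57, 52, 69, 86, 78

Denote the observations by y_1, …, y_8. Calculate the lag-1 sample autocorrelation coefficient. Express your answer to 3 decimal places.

0.494

Mean ȳ = (61 + 61 + 64 + 57 + 52 + 69 + 86 + 78)/8 = 66.0000
Deviations from mean: -5.0000, -5.0000, -2.0000, -9.0000, -14.0000, 3.0000, 20.0000, 12.0000
Σ(y_t−ȳ)(y_{t+1}−ȳ) = (25.0000) + (10.0000) + (18.0000) + (126.0000) + (-42.0000) + (60.0000) + (240.0000) = 437.0000
Denominator Σ(y_t−ȳ)² = 884.0000
r_1 = 437.0000 / 884.0000 = 0.494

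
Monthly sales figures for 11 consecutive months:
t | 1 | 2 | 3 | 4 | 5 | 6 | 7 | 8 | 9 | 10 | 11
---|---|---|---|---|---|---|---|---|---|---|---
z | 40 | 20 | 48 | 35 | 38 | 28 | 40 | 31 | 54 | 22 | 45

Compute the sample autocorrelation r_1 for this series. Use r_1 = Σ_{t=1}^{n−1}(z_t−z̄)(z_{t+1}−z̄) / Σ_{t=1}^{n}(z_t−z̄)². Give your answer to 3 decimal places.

Mean z̄ = (40 + 20 + 48 + 35 + 38 + 28 + 40 + 31 + 54 + 22 + 45)/11 = 36.4545
Numerator Σ_{t=1}^{10}(z_t−z̄)(z_{t+1}−z̄) = -802.5702
Denominator Σ(z_t−z̄)² = 1124.7273
r_1 = -802.5702 / 1124.7273 = -0.714

-0.714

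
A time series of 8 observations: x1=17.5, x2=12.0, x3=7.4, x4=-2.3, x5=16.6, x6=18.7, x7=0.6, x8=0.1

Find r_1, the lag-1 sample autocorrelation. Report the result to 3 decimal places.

Mean x̄ = (17.5 + 12.0 + 7.4 − 2.3 + 16.6 + 18.7 + 0.6 + 0.1)/8 = 8.8250
Deviations from mean: 8.6750, 3.1750, -1.4250, -11.1250, 7.7750, 9.8750, -8.2250, -8.7250
Σ(x_t−x̄)(x_{t+1}−x̄) = (27.5431) + (-4.5244) + (15.8531) + (-86.4969) + (76.7781) + (-81.2219) + (71.7631) = 19.6944
Denominator Σ(x_t−x̄)² = 512.8750
r_1 = 19.6944 / 512.8750 = 0.038

0.038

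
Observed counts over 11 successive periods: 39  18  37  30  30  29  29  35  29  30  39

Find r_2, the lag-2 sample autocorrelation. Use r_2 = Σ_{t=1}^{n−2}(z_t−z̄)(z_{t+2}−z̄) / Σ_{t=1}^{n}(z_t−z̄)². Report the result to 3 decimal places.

0.094

Mean z̄ = (39 + 18 + 37 + 30 + 30 + 29 + 29 + 35 + 29 + 30 + 39)/11 = 31.3636
Numerator Σ_{t=1}^{9}(z_t−z̄)(z_{t+2}−z̄) = 34.0083
Denominator Σ(z_t−z̄)² = 362.5455
r_2 = 34.0083 / 362.5455 = 0.094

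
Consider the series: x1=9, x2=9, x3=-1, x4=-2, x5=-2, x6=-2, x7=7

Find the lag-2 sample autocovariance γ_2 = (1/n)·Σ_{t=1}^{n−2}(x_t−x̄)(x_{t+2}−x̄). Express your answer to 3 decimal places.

Mean x̄ = (9 + 9 − 1 − 2 − 2 − 2 + 7)/7 = 2.5714
Σ_{t=1}^{5}(x_t−x̄)(x_{t+2}−x̄) = -35.3673
γ_2 = -35.3673 / 7 = -5.052

-5.052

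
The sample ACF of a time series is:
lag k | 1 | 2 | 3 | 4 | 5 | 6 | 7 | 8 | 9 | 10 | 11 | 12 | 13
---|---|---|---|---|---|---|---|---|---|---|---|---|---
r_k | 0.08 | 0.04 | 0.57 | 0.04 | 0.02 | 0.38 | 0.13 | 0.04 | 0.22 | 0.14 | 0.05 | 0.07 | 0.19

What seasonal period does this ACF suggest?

3

The largest autocorrelation is r_3 = 0.57, with weaker echoes at lags 6 (0.38) and 9 (0.22); the remaining lags stay at or below 0.19.
The dominant spike at lag 3 indicates a seasonal period of 3.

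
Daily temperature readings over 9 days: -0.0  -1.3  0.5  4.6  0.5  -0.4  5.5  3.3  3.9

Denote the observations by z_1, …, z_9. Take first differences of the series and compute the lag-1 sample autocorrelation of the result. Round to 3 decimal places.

-0.389

First differences Δz: -1.3, 1.8, 4.1, -4.1, -0.9, 5.9, -2.2, 0.6
Mean of differences = 0.4875
Numerator Σ(Δz_t−Δz̄)(Δz_{t+1}−Δz̄) = -30.1702
Denominator Σ(Δz_t−Δz̄)² = 77.4688
r_1(Δz) = -30.1702 / 77.4688 = -0.389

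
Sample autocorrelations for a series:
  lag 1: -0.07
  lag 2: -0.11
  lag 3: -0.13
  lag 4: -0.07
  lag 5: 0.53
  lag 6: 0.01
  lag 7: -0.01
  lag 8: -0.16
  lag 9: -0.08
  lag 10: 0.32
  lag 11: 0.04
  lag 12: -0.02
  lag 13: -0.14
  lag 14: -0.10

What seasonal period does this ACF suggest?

5

The largest autocorrelation is r_5 = 0.53, with a weaker echo at lag 10 (0.32); the remaining lags stay at or below 0.04.
The dominant spike at lag 5 indicates a seasonal period of 5.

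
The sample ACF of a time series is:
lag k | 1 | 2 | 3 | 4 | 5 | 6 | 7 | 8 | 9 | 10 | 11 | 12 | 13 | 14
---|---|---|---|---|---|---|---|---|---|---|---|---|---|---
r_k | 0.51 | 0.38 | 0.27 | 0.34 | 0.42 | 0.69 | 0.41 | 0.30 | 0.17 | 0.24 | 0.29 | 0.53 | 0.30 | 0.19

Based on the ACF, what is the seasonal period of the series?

6

The largest autocorrelation is r_6 = 0.69, with a weaker echo at lag 12 (0.53); the remaining lags stay at or below 0.51. The elevated value at lag 1 (0.51), dropping to 0.38 at lag 2, reflects decaying short-term dependence rather than seasonality.
The dominant spike at lag 6 indicates a seasonal period of 6.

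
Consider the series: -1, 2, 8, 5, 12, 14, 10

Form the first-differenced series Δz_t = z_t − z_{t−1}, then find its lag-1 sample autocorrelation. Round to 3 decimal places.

-0.392

First differences Δz: 3, 6, -3, 7, 2, -4
Mean of differences = 1.8333
Numerator Σ(Δz_t−Δz̄)(Δz_{t+1}−Δz̄) = -40.3611
Denominator Σ(Δz_t−Δz̄)² = 102.8333
r_1(Δz) = -40.3611 / 102.8333 = -0.392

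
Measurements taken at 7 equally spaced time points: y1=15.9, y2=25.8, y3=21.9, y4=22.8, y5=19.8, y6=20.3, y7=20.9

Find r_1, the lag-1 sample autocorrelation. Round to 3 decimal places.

-0.366

Mean ȳ = (15.9 + 25.8 + 21.9 + 22.8 + 19.8 + 20.3 + 20.9)/7 = 21.0571
Deviations from mean: -5.1571, 4.7429, 0.8429, 1.7429, -1.2571, -0.7571, -0.1571
Numerator Σ_{t=1}^{6}(y_t−ȳ)(y_{t+1}−ȳ) = -20.1133
Denominator Σ(y_t−ȳ)² = 55.0171
r_1 = -20.1133 / 55.0171 = -0.366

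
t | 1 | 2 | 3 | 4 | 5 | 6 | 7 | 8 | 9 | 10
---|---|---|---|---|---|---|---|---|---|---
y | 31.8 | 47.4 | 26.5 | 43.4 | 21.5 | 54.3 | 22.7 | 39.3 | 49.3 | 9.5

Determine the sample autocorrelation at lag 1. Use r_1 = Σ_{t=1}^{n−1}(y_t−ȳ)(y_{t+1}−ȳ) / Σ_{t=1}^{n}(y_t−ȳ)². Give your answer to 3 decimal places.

-0.623

Mean ȳ = (31.8 + 47.4 + 26.5 + 43.4 + 21.5 + 54.3 + 22.7 + 39.3 + 49.3 + 9.5)/10 = 34.5700
Numerator Σ_{t=1}^{9}(y_t−ȳ)(y_{t+1}−ȳ) = -1173.5629
Denominator Σ(y_t−ȳ)² = 1884.2210
r_1 = -1173.5629 / 1884.2210 = -0.623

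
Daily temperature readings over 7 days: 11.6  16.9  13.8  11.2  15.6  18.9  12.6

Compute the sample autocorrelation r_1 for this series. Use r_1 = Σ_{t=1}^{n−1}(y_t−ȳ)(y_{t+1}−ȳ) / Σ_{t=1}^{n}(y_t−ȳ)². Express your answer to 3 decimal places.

-0.262

Mean ȳ = (11.6 + 16.9 + 13.8 + 11.2 + 15.6 + 18.9 + 12.6)/7 = 14.3714
Deviations from mean: -2.7714, 2.5286, -0.5714, -3.1714, 1.2286, 4.5286, -1.7714
Σ(y_t−ȳ)(y_{t+1}−ȳ) = (-7.0078) + (-1.4449) + (1.8122) + (-3.8963) + (5.5637) + (-8.0220) = -12.9951
Denominator Σ(y_t−ȳ)² = 49.6143
r_1 = -12.9951 / 49.6143 = -0.262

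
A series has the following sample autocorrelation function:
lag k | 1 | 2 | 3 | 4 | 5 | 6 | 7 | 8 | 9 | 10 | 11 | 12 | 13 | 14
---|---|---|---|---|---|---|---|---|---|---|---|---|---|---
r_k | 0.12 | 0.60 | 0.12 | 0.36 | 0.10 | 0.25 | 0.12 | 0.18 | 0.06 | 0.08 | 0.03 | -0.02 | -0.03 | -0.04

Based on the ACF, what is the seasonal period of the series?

The largest autocorrelation is r_2 = 0.60, with weaker echoes at lags 4 (0.36), 6 (0.25) and 8 (0.18); the remaining lags stay at or below 0.12.
The dominant spike at lag 2 indicates a seasonal period of 2.

2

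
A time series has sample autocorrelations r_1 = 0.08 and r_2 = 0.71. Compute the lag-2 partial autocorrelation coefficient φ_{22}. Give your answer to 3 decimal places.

φ_{22} = (r_2 − r_1²) / (1 − r_1²)
r_1² = (0.08)² = 0.0064
Numerator = 0.71 − 0.0064 = 0.7036; denominator = 1 − 0.0064 = 0.9936
φ_{22} = 0.7036 / 0.9936 = 0.708

0.708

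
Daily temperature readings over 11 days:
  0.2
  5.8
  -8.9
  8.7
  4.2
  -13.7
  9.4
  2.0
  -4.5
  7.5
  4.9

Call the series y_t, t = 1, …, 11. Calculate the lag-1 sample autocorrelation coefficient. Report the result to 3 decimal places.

-0.499

Mean ȳ = (0.2 + 5.8 − 8.9 + 8.7 + 4.2 − 13.7 + 9.4 + 2.0 − 4.5 + 7.5 + 4.9)/11 = 1.4182
Numerator Σ_{t=1}^{10}(y_t−ȳ)(y_{t+1}−ȳ) = -281.7721
Denominator Σ(y_t−ȳ)² = 564.6564
r_1 = -281.7721 / 564.6564 = -0.499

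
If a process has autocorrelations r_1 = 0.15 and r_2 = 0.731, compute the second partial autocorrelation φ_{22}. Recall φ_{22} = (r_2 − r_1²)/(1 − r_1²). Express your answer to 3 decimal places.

φ_{22} = (r_2 − r_1²) / (1 − r_1²)
r_1² = (0.15)² = 0.0225
Numerator = 0.731 − 0.0225 = 0.7085; denominator = 1 − 0.0225 = 0.9775
φ_{22} = 0.7085 / 0.9775 = 0.725

0.725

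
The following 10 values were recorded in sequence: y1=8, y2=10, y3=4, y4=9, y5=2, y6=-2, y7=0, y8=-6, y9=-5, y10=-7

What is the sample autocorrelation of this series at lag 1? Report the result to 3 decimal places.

0.601

Mean ȳ = (8 + 10 + 4 + 9 + 2 − 2 + 0 − 6 − 5 − 7)/10 = 1.3000
Numerator Σ_{t=1}^{9}(y_t−ȳ)(y_{t+1}−ȳ) = 217.7100
Denominator Σ(y_t−ȳ)² = 362.1000
r_1 = 217.7100 / 362.1000 = 0.601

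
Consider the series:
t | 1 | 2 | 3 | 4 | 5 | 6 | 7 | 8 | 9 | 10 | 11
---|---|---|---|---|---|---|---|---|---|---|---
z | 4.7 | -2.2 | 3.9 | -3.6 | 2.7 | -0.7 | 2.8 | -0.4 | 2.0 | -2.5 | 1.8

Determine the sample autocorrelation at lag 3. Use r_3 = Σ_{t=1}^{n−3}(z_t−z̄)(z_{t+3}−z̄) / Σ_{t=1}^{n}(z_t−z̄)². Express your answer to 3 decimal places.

-0.621

Mean z̄ = (4.7 − 2.2 + 3.9 − 3.6 + 2.7 − 0.7 + 2.8 − 0.4 + 2.0 − 2.5 + 1.8)/11 = 0.7727
Numerator Σ_{t=1}^{8}(z_t−z̄)(z_{t+3}−z̄) = -48.2795
Denominator Σ(z_t−z̄)² = 77.8018
r_3 = -48.2795 / 77.8018 = -0.621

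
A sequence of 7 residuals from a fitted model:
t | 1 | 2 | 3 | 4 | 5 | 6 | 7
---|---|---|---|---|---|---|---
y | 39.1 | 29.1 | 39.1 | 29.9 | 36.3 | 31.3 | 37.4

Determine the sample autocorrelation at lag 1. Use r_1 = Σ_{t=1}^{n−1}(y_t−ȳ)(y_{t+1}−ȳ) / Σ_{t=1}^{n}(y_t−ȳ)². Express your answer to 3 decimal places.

Mean ȳ = (39.1 + 29.1 + 39.1 + 29.9 + 36.3 + 31.3 + 37.4)/7 = 34.6000
Σ(y_t−ȳ)(y_{t+1}−ȳ) = (-24.7500) + (-24.7500) + (-21.1500) + (-7.9900) + (-5.6100) + (-9.2400) = -93.4900
Denominator Σ(y_t−ȳ)² = 114.4600
r_1 = -93.4900 / 114.4600 = -0.817

-0.817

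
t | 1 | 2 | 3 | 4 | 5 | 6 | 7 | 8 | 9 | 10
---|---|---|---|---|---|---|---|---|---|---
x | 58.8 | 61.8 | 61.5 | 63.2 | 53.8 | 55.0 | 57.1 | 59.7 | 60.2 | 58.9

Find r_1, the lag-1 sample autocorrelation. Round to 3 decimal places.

0.285

Mean x̄ = (58.8 + 61.8 + 61.5 + 63.2 + 53.8 + 55.0 + 57.1 + 59.7 + 60.2 + 58.9)/10 = 59.0000
Numerator Σ_{t=1}^{9}(x_t−x̄)(x_{t+1}−x̄) = 22.8900
Denominator Σ(x_t−x̄)² = 80.3600
r_1 = 22.8900 / 80.3600 = 0.285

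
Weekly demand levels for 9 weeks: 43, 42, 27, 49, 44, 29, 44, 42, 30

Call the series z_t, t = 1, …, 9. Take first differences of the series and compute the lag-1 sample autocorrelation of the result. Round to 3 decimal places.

-0.445

First differences Δz: -1, -15, 22, -5, -15, 15, -2, -12
Mean of differences = -1.6250
Numerator Σ(Δz_t−Δz̄)(Δz_{t+1}−Δz̄) = -583.6406
Denominator Σ(Δz_t−Δz̄)² = 1311.8750
r_1(Δz) = -583.6406 / 1311.8750 = -0.445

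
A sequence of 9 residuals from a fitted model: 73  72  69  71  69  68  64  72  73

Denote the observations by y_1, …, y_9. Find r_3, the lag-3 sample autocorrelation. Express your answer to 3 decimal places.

-0.157

Mean ȳ = (73 + 72 + 69 + 71 + 69 + 68 + 64 + 72 + 73)/9 = 70.1111
Σ(y_t−ȳ)(y_{t+3}−ȳ) = (2.5679) + (-2.0988) + (2.3457) + (-5.4321) + (-2.0988) + (-6.0988) = -10.8148
Denominator Σ(y_t−ȳ)² = 68.8889
r_3 = -10.8148 / 68.8889 = -0.157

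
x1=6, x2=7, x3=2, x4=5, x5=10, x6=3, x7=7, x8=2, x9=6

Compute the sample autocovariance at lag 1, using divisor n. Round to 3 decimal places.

Mean x̄ = (6 + 7 + 2 + 5 + 10 + 3 + 7 + 2 + 6)/9 = 5.3333
Σ_{t=1}^{8}(x_t−x̄)(x_{t+1}−x̄) = -27.4444
γ_1 = -27.4444 / 9 = -3.049

-3.049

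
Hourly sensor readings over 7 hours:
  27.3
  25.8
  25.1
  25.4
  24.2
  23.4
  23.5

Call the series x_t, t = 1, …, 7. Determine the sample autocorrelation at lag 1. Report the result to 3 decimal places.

0.457

Mean x̄ = (27.3 + 25.8 + 25.1 + 25.4 + 24.2 + 23.4 + 23.5)/7 = 24.9571
Σ(x_t−x̄)(x_{t+1}−x̄) = (1.9747) + (0.1204) + (0.0633) + (-0.3353) + (1.1790) + (2.2690) = 5.2710
Denominator Σ(x_t−x̄)² = 11.5371
r_1 = 5.2710 / 11.5371 = 0.457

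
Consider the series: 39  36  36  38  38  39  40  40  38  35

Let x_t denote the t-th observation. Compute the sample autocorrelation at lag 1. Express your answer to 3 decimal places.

Mean x̄ = (39 + 36 + 36 + 38 + 38 + 39 + 40 + 40 + 38 + 35)/10 = 37.9000
Numerator Σ_{t=1}^{9}(x_t−x̄)(x_{t+1}−x̄) = 8.0900
Denominator Σ(x_t−x̄)² = 26.9000
r_1 = 8.0900 / 26.9000 = 0.301

0.301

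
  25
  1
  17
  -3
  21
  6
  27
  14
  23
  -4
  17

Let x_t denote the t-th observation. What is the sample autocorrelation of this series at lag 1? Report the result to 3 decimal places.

-0.589

Mean x̄ = (25 + 1 + 17 − 3 + 21 + 6 + 27 + 14 + 23 − 4 + 17)/11 = 13.0909
Numerator Σ_{t=1}^{10}(x_t−x̄)(x_{t+1}−x̄) = -750.6446
Denominator Σ(x_t−x̄)² = 1274.9091
r_1 = -750.6446 / 1274.9091 = -0.589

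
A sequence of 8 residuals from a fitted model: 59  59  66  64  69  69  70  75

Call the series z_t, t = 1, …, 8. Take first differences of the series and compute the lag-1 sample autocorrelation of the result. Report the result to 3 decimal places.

First differences Δz: 0, 7, -2, 5, 0, 1, 5
Mean of differences = 2.2857
Numerator Σ(Δz_t−Δz̄)(Δz_{t+1}−Δz̄) = -49.3673
Denominator Σ(Δz_t−Δz̄)² = 67.4286
r_1(Δz) = -49.3673 / 67.4286 = -0.732

-0.732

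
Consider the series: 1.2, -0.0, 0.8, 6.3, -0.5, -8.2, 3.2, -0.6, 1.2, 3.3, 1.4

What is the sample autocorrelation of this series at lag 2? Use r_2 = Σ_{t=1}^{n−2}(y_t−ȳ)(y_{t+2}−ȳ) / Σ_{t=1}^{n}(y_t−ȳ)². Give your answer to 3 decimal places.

Mean ȳ = (1.2 − 0.0 + 0.8 + 6.3 − 0.5 − 8.2 + 3.2 − 0.6 + 1.2 + 3.3 + 1.4)/11 = 0.7364
Numerator Σ_{t=1}^{9}(y_t−ȳ)(y_{t+2}−ȳ) = -46.9445
Denominator Σ(y_t−ȳ)² = 128.1855
r_2 = -46.9445 / 128.1855 = -0.366

-0.366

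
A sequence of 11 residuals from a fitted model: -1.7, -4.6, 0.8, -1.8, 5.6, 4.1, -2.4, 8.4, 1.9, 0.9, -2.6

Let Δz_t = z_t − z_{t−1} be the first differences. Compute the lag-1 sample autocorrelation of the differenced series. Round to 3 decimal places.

-0.571

First differences Δz: -2.9, 5.4, -2.6, 7.4, -1.5, -6.5, 10.8, -6.5, -1.0, -3.5
Mean of differences = -0.0900
Numerator Σ(Δz_t−Δz̄)(Δz_{t+1}−Δz̄) = -180.2031
Denominator Σ(Δz_t−Δz̄)² = 315.6490
r_1(Δz) = -180.2031 / 315.6490 = -0.571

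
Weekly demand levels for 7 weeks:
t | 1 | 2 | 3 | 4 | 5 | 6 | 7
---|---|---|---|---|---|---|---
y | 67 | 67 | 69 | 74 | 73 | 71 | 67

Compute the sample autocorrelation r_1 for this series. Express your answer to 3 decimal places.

Mean ȳ = (67 + 67 + 69 + 74 + 73 + 71 + 67)/7 = 69.7143
Deviations from mean: -2.7143, -2.7143, -0.7143, 4.2857, 3.2857, 1.2857, -2.7143
Numerator Σ_{t=1}^{6}(y_t−ȳ)(y_{t+1}−ȳ) = 21.0612
Denominator Σ(y_t−ȳ)² = 53.4286
r_1 = 21.0612 / 53.4286 = 0.394

0.394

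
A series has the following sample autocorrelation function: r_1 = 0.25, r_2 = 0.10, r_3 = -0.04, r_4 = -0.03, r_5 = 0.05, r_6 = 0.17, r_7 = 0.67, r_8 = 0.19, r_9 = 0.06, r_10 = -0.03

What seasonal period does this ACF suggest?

The largest autocorrelation is r_7 = 0.67; the remaining lags stay at or below 0.25. The elevated value at lag 1 (0.25), dropping to 0.10 at lag 2, reflects decaying short-term dependence rather than seasonality.
The dominant spike at lag 7 indicates a seasonal period of 7.

7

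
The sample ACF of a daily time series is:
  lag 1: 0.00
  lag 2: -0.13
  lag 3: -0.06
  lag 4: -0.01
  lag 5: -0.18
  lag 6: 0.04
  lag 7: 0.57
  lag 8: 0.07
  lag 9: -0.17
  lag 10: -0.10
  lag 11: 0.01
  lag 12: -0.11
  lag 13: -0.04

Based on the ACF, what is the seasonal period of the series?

The largest autocorrelation is r_7 = 0.57; the remaining lags stay at or below 0.07.
The dominant spike at lag 7 indicates a seasonal period of 7.

7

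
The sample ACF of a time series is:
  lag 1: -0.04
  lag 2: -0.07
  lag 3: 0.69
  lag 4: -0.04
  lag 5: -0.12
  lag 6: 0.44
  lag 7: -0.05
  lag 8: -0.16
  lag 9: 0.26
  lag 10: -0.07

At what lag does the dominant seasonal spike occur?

3

The largest autocorrelation is r_3 = 0.69, with weaker echoes at lags 6 (0.44) and 9 (0.26); the remaining lags stay at or below -0.04.
The dominant spike at lag 3 indicates a seasonal period of 3.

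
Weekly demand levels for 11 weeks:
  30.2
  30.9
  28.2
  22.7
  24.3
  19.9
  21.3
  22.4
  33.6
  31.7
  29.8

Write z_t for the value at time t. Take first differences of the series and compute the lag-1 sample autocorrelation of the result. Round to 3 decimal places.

First differences Δz: 0.7, -2.7, -5.5, 1.6, -4.4, 1.4, 1.1, 11.2, -1.9, -1.9
Mean of differences = -0.0400
Numerator Σ(Δz_t−Δz̄)(Δz_{t+1}−Δz̄) = -12.8196
Denominator Σ(Δz_t−Δz̄)² = 195.7640
r_1(Δz) = -12.8196 / 195.7640 = -0.065

-0.065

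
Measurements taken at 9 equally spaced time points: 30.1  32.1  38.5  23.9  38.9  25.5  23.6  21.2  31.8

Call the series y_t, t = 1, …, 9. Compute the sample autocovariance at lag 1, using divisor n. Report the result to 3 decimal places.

-6.908

Mean ȳ = (30.1 + 32.1 + 38.5 + 23.9 + 38.9 + 25.5 + 23.6 + 21.2 + 31.8)/9 = 29.5111
Σ_{t=1}^{8}(y_t−ȳ)(y_{t+1}−ȳ) = -62.1690
γ_1 = -62.1690 / 9 = -6.908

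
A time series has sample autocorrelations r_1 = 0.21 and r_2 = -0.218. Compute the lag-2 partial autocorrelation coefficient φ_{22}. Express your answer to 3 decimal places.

φ_{22} = (r_2 − r_1²) / (1 − r_1²)
r_1² = (0.21)² = 0.0441
Numerator = -0.218 − 0.0441 = -0.2621; denominator = 1 − 0.0441 = 0.9559
φ_{22} = -0.2621 / 0.9559 = -0.274

-0.274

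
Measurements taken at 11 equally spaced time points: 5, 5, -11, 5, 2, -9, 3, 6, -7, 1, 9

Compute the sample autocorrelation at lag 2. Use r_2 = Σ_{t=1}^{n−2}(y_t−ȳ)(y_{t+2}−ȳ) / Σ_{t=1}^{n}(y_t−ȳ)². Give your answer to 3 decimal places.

-0.479

Mean ȳ = (5 + 5 − 11 + 5 + 2 − 9 + 3 + 6 − 7 + 1 + 9)/11 = 0.8182
Numerator Σ_{t=1}^{9}(y_t−ȳ)(y_{t+2}−ȳ) = -215.3388
Denominator Σ(y_t−ȳ)² = 449.6364
r_2 = -215.3388 / 449.6364 = -0.479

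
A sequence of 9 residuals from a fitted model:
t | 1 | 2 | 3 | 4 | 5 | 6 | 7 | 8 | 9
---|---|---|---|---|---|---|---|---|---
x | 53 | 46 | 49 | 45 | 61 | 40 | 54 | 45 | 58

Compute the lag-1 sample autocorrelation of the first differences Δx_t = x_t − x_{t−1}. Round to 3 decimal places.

First differences Δx: -7, 3, -4, 16, -21, 14, -9, 13
Mean of differences = 0.6250
Numerator Σ(Δx_t−Δx̄)(Δx_{t+1}−Δx̄) = -969.7656
Denominator Σ(Δx_t−Δx̄)² = 1213.8750
r_1(Δx) = -969.7656 / 1213.8750 = -0.799

-0.799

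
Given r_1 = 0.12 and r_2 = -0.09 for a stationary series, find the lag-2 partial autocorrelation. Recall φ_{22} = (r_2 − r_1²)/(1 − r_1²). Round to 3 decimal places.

φ_{22} = (r_2 − r_1²) / (1 − r_1²)
r_1² = (0.12)² = 0.0144
Numerator = -0.09 − 0.0144 = -0.1044; denominator = 1 − 0.0144 = 0.9856
φ_{22} = -0.1044 / 0.9856 = -0.106

-0.106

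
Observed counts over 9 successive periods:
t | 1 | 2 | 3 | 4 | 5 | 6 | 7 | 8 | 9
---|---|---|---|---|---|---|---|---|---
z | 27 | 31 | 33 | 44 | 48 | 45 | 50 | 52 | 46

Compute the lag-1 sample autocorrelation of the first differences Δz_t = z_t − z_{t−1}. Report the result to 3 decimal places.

First differences Δz: 4, 2, 11, 4, -3, 5, 2, -6
Mean of differences = 2.3750
Numerator Σ(Δz_t−Δz̄)(Δz_{t+1}−Δz̄) = -10.5156
Denominator Σ(Δz_t−Δz̄)² = 185.8750
r_1(Δz) = -10.5156 / 185.8750 = -0.057

-0.057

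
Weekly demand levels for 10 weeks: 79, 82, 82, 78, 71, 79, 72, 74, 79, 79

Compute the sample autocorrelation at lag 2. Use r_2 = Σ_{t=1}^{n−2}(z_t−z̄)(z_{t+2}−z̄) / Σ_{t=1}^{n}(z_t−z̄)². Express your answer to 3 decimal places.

Mean z̄ = (79 + 82 + 82 + 78 + 71 + 79 + 72 + 74 + 79 + 79)/10 = 77.5000
Numerator Σ_{t=1}^{8}(z_t−z̄)(z_{t+2}−z̄) = -2.5000
Denominator Σ(z_t−z̄)² = 134.5000
r_2 = -2.5000 / 134.5000 = -0.019

-0.019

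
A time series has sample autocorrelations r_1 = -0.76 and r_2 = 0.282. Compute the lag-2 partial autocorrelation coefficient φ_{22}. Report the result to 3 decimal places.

φ_{22} = (r_2 − r_1²) / (1 − r_1²)
r_1² = (-0.76)² = 0.5776
Numerator = 0.282 − 0.5776 = -0.2956; denominator = 1 − 0.5776 = 0.4224
φ_{22} = -0.2956 / 0.4224 = -0.700

-0.700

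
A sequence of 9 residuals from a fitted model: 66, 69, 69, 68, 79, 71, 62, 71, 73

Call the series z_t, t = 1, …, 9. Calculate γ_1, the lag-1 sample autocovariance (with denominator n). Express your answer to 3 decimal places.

-1.697

Mean z̄ = (66 + 69 + 69 + 68 + 79 + 71 + 62 + 71 + 73)/9 = 69.7778
Σ_{t=1}^{8}(z_t−z̄)(z_{t+1}−z̄) = -15.2716
γ_1 = -15.2716 / 9 = -1.697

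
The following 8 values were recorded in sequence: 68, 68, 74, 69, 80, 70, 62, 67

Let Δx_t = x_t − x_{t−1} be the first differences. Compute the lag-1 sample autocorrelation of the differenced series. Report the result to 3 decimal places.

-0.420

First differences Δx: 0, 6, -5, 11, -10, -8, 5
Mean of differences = -0.1429
Numerator Σ(Δx_t−Δx̄)(Δx_{t+1}−Δx̄) = -155.8776
Denominator Σ(Δx_t−Δx̄)² = 370.8571
r_1(Δx) = -155.8776 / 370.8571 = -0.420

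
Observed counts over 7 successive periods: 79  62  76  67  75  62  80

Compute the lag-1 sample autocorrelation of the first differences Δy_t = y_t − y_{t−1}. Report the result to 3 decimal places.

First differences Δy: -17, 14, -9, 8, -13, 18
Mean of differences = 0.1667
Numerator Σ(Δy_t−Δȳ)(Δy_{t+1}−Δȳ) = -774.0278
Denominator Σ(Δy_t−Δȳ)² = 1122.8333
r_1(Δy) = -774.0278 / 1122.8333 = -0.689

-0.689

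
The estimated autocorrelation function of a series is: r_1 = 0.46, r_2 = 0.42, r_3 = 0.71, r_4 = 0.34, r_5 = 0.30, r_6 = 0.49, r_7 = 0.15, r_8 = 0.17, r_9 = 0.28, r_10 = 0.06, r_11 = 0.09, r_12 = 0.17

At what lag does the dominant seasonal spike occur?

The largest autocorrelation is r_3 = 0.71, with a weaker echo at lag 6 (0.49); the remaining lags stay at or below 0.46. The elevated value at lag 1 (0.46), dropping to 0.42 at lag 2, reflects decaying short-term dependence rather than seasonality.
The dominant spike at lag 3 indicates a seasonal period of 3.

3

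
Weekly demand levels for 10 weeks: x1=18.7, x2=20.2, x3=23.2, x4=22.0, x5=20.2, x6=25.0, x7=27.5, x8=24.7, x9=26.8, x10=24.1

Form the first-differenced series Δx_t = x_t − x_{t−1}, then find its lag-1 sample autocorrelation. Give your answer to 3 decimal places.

First differences Δx: 1.5, 3.0, -1.2, -1.8, 4.8, 2.5, -2.8, 2.1, -2.7
Mean of differences = 0.6000
Numerator Σ(Δx_t−Δx̄)(Δx_{t+1}−Δx̄) = -16.4500
Denominator Σ(Δx_t−Δx̄)² = 61.5200
r_1(Δx) = -16.4500 / 61.5200 = -0.267

-0.267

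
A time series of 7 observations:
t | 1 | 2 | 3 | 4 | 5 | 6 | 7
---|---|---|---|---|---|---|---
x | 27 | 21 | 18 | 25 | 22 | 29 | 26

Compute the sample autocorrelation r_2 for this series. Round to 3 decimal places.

Mean x̄ = (27 + 21 + 18 + 25 + 22 + 29 + 26)/7 = 24.0000
Deviations from mean: 3.0000, -3.0000, -6.0000, 1.0000, -2.0000, 5.0000, 2.0000
Σ(x_t−x̄)(x_{t+2}−x̄) = (-18.0000) + (-3.0000) + (12.0000) + (5.0000) + (-4.0000) = -8.0000
Denominator Σ(x_t−x̄)² = 88.0000
r_2 = -8.0000 / 88.0000 = -0.091

-0.091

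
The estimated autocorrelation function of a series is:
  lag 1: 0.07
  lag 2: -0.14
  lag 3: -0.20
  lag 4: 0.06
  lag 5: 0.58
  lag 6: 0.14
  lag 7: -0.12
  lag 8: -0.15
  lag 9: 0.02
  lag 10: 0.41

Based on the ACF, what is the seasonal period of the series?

The largest autocorrelation is r_5 = 0.58, with a weaker echo at lag 10 (0.41); the remaining lags stay at or below 0.14.
The dominant spike at lag 5 indicates a seasonal period of 5.

5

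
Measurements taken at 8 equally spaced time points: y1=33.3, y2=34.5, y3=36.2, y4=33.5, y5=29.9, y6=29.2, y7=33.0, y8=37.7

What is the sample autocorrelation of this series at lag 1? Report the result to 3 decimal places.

0.306

Mean ȳ = (33.3 + 34.5 + 36.2 + 33.5 + 29.9 + 29.2 + 33.0 + 37.7)/8 = 33.4125
Deviations from mean: -0.1125, 1.0875, 2.7875, 0.0875, -3.5125, -4.2125, -0.4125, 4.2875
Numerator Σ_{t=1}^{7}(y_t−ȳ)(y_{t+1}−ȳ) = 17.6111
Denominator Σ(y_t−ȳ)² = 57.6088
r_1 = 17.6111 / 57.6088 = 0.306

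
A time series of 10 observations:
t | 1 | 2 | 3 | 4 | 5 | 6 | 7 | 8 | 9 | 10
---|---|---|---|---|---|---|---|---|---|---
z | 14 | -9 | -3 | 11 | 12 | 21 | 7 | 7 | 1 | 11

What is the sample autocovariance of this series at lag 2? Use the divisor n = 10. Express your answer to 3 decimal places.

-13.068

Mean z̄ = (14 − 9 − 3 + 11 + 12 + 21 + 7 + 7 + 1 + 11)/10 = 7.2000
Σ_{t=1}^{8}(z_t−z̄)(z_{t+2}−z̄) = -130.6800
γ_2 = -130.6800 / 10 = -13.068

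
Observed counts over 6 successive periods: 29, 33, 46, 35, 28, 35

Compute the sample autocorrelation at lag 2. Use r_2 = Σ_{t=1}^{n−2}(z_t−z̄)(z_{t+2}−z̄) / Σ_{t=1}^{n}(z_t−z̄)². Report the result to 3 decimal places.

Mean z̄ = (29 + 33 + 46 + 35 + 28 + 35)/6 = 34.3333
Deviations from mean: -5.3333, -1.3333, 11.6667, 0.6667, -6.3333, 0.6667
Numerator Σ_{t=1}^{4}(z_t−z̄)(z_{t+2}−z̄) = -136.5556
Denominator Σ(z_t−z̄)² = 207.3333
r_2 = -136.5556 / 207.3333 = -0.659

-0.659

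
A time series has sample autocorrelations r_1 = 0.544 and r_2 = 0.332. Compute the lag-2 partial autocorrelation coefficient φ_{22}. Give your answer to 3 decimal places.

φ_{22} = (r_2 − r_1²) / (1 − r_1²)
r_1² = (0.544)² = 0.295936
Numerator = 0.332 − 0.2959 = 0.0361; denominator = 1 − 0.2959 = 0.7041
φ_{22} = 0.0361 / 0.7041 = 0.051

0.051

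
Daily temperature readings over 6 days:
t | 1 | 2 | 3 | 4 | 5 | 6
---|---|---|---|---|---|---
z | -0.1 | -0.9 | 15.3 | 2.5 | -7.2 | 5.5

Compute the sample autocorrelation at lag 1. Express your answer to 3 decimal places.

Mean z̄ = (-0.1 − 0.9 + 15.3 + 2.5 − 7.2 + 5.5)/6 = 2.5167
Deviations from mean: -2.6167, -3.4167, 12.7833, -0.0167, -9.7167, 2.9833
Numerator Σ_{t=1}^{5}(z_t−z̄)(z_{t+1}−z̄) = -63.7753
Denominator Σ(z_t−z̄)² = 285.2483
r_1 = -63.7753 / 285.2483 = -0.224

-0.224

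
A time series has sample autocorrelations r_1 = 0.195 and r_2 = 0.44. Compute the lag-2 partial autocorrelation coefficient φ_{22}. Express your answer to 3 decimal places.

0.418

φ_{22} = (r_2 − r_1²) / (1 − r_1²)
r_1² = (0.195)² = 0.038025
Numerator = 0.44 − 0.0380 = 0.4020; denominator = 1 − 0.0380 = 0.9620
φ_{22} = 0.4020 / 0.9620 = 0.418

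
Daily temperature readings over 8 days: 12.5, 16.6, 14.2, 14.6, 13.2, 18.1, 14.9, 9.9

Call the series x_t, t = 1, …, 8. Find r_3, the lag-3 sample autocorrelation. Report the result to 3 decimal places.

Mean x̄ = (12.5 + 16.6 + 14.2 + 14.6 + 13.2 + 18.1 + 14.9 + 9.9)/8 = 14.2500
Deviations from mean: -1.7500, 2.3500, -0.0500, 0.3500, -1.0500, 3.8500, 0.6500, -4.3500
Σ(x_t−x̄)(x_{t+3}−x̄) = (-0.6125) + (-2.4675) + (-0.1925) + (0.2275) + (4.5675) = 1.5225
Denominator Σ(x_t−x̄)² = 43.9800
r_3 = 1.5225 / 43.9800 = 0.035

0.035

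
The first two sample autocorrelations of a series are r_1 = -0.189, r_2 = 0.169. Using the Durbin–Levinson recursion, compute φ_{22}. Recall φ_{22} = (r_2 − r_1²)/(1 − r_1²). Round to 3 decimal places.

φ_{22} = (r_2 − r_1²) / (1 − r_1²)
r_1² = (-0.189)² = 0.035721
Numerator = 0.169 − 0.0357 = 0.1333; denominator = 1 − 0.0357 = 0.9643
φ_{22} = 0.1333 / 0.9643 = 0.138

0.138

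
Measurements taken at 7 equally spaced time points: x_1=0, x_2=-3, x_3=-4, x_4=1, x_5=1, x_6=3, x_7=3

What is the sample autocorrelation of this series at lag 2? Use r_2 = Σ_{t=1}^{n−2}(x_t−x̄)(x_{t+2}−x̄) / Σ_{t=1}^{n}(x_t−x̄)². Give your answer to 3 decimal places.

-0.017

Mean x̄ = (0 − 3 − 4 + 1 + 1 + 3 + 3)/7 = 0.1429
Deviations from mean: -0.1429, -3.1429, -4.1429, 0.8571, 0.8571, 2.8571, 2.8571
Σ(x_t−x̄)(x_{t+2}−x̄) = (0.5918) + (-2.6939) + (-3.5510) + (2.4490) + (2.4490) = -0.7551
Denominator Σ(x_t−x̄)² = 44.8571
r_2 = -0.7551 / 44.8571 = -0.017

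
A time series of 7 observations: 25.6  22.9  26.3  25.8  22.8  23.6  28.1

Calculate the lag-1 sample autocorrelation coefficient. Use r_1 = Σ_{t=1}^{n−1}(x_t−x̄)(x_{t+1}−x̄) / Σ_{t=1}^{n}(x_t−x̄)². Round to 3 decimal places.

Mean x̄ = (25.6 + 22.9 + 26.3 + 25.8 + 22.8 + 23.6 + 28.1)/7 = 25.0143
Σ(x_t−x̄)(x_{t+1}−x̄) = (-1.2384) + (-2.7184) + (1.0102) + (-1.7398) + (3.1316) + (-4.3641) = -5.9188
Denominator Σ(x_t−x̄)² = 23.5086
r_1 = -5.9188 / 23.5086 = -0.252

-0.252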